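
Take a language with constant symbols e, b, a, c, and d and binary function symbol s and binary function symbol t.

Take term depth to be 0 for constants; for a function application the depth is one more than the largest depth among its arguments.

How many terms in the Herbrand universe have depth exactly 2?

If N_k denotes the number of depth-≤k ground terms, the 5 constants give N_0 = 5, and each function symbol of arity r contributes N_{k-1}^r new terms at level k: N_k = 5 + N_{k-1}^2 + N_{k-1}^2.
N_0 = 5
N_1 = 5 + 5^2 + 5^2 = 55
N_2 = 5 + 55^2 + 55^2 = 6055
Terms of depth exactly 2: N_2 − N_1 = 6055 − 55 = 6000.

6000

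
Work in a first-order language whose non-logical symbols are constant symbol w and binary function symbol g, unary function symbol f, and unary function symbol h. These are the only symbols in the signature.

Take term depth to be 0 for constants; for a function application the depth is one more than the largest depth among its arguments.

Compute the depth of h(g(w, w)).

2

depth(g(w, w)) = 1 + max(0, 0) = 1
depth(h(g(w, w))) = 1 + depth(g(w, w)) = 1 + 1 = 2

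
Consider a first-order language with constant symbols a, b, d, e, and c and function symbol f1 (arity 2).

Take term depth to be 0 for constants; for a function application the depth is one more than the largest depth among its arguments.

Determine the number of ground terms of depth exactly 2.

875

Count level by level. With function symbols f1/2, the terms of depth ≤ k are the 5 constants together with each function applied to depth-≤(k−1) tuples, so N_k = 5 + N_{k-1}^2.
N_0 = 5
N_1 = 5 + 5^2 = 30
N_2 = 5 + 30^2 = 905
Terms of depth exactly 2: N_2 − N_1 = 905 − 30 = 875.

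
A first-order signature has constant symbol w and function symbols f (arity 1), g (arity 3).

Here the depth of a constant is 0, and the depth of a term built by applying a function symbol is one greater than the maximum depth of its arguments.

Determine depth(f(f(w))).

depth(f(w)) = 1 + depth(w) = 1 + 0 = 1
depth(f(f(w))) = 1 + depth(f(w)) = 1 + 1 = 2

2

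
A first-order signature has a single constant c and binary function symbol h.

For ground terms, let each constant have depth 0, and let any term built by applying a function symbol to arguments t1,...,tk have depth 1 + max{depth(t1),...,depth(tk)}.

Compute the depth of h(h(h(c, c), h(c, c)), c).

3

depth(h(c, c)) = 1 + max(0, 0) = 1
depth(h(h(c, c), h(c, c))) = 1 + max(1, 1) = 2
depth(h(h(h(c, c), h(c, c)), c)) = 1 + max(2, 0) = 3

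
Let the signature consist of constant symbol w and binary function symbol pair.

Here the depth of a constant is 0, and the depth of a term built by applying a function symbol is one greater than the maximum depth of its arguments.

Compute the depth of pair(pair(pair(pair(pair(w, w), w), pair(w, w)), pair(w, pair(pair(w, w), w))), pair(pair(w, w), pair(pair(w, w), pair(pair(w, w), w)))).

depth(pair(w, w)) = 1 + max(0, 0) = 1
depth(pair(pair(w, w), w)) = 1 + max(1, 0) = 2
depth(pair(pair(pair(w, w), w), pair(w, w))) = 1 + max(2, 1) = 3
depth(pair(w, pair(pair(w, w), w))) = 1 + max(0, 2) = 3
depth(pair(pair(pair(pair(w, w), w), pair(w, w)), pair(w, pair(pair(w, w), w)))) = 1 + max(3, 3) = 4
depth(pair(pair(w, w), pair(pair(w, w), w))) = 1 + max(1, 2) = 3
depth(pair(pair(w, w), pair(pair(w, w), pair(pair(w, w), w)))) = 1 + max(1, 3) = 4
depth(pair(pair(pair(pair(pair(w, w), w), pair(w, w)), pair(w, pair(pair(w, w), w))), pair(pair(w, w), pair(pair(w, w), pair(pair(w, w), w))))) = 1 + max(4, 4) = 5

5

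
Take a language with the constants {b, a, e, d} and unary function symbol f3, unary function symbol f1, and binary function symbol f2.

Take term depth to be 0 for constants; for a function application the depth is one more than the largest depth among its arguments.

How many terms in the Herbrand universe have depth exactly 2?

816

Count level by level. With function symbols f3/1, f1/1, f2/2, the terms of depth ≤ k are the 4 constants together with each function applied to depth-≤(k−1) tuples, so N_k = 4 + N_{k-1} + N_{k-1} + N_{k-1}^2.
N_0 = 4
N_1 = 4 + 4 + 4 + 4^2 = 28
N_2 = 4 + 28 + 28 + 28^2 = 844
Terms of depth exactly 2: N_2 − N_1 = 844 − 28 = 816.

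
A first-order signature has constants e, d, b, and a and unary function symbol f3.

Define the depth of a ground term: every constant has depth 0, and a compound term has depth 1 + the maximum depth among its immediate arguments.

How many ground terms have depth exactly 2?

If N_k denotes the number of depth-≤k ground terms, the 4 constants give N_0 = 4, and each function symbol of arity r contributes N_{k-1}^r new terms at level k: N_k = 4 + N_{k-1}.
N_0 = 4
N_1 = 4 + 4 = 8
N_2 = 4 + 8 = 12
Terms of depth exactly 2: N_2 − N_1 = 12 − 8 = 4.

4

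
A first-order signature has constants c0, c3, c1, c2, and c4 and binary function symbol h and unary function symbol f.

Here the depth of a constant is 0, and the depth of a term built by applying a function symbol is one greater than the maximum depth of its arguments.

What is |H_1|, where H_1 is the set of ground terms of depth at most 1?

Let N_k count ground terms of depth at most k. Each non-constant term of depth ≤ k is some function symbol applied to depth-≤(k−1) arguments, giving N_k = 5 + N_{k-1}^2 + N_{k-1}.
N_0 = 5
N_1 = 5 + 5^2 + 5 = 35

35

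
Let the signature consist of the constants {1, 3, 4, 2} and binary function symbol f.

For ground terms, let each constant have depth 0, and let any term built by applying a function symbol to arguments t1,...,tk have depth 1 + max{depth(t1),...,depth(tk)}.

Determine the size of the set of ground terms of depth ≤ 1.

20

Count level by level. With function symbols f/2, the terms of depth ≤ k are the 4 constants together with each function applied to depth-≤(k−1) tuples, so N_k = 4 + N_{k-1}^2.
N_0 = 4
N_1 = 4 + 4^2 = 20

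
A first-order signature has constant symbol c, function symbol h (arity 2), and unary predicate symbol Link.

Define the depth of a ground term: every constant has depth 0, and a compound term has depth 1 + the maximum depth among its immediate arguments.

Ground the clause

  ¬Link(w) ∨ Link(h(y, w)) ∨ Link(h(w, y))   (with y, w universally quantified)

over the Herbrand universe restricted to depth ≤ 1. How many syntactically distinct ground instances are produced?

Ground terms of depth ≤ 1:
  Write N_k for the number of ground terms of depth ≤ k. A term of depth ≤ k is either a constant or a function symbol applied to arguments of depth ≤ k−1, so N_k = 1 + N_{k-1}^2.
  N_0 = 1
  N_1 = 1 + 1^2 = 2
So there are 2 ground terms available for substitution.
Each of y, w ranges independently over the available ground terms, and distinct assignments produce distinct instances.
Number of ground instances = 2^2 = 4.

4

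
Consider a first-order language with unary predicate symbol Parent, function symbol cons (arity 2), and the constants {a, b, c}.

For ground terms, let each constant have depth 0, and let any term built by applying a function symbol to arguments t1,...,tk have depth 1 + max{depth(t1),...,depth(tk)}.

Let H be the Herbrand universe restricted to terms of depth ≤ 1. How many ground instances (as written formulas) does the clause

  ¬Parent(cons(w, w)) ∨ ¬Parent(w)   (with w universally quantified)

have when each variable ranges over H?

Ground terms of depth ≤ 1:
  Let N_k count ground terms of depth at most k. Each non-constant term of depth ≤ k is some function symbol applied to depth-≤(k−1) arguments, giving N_k = 3 + N_{k-1}^2.
  N_0 = 3
  N_1 = 3 + 3^2 = 12
  Explicitly: a, b, c, cons(a, a), cons(a, b), cons(a, c), cons(b, a), cons(b, b), cons(b, c), cons(c, a), cons(c, b), cons(c, c).
So there are 12 ground terms available for substitution.
The variable w ranges independently over the available ground terms, and distinct assignments produce distinct instances.
Number of ground instances = 12.

12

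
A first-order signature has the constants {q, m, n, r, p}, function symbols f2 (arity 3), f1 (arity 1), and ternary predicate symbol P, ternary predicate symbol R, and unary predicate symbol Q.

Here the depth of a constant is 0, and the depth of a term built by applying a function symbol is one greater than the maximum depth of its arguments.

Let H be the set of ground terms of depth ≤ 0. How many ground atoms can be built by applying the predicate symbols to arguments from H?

First count ground terms of depth ≤ 0.
If N_k denotes the number of depth-≤k ground terms, the 5 constants give N_0 = 5, and each function symbol of arity r contributes N_{k-1}^r new terms at level k: N_k = 5 + N_{k-1}^3 + N_{k-1}.
N_0 = 5
So |H| = 5.
Each predicate of arity r yields |H|^r ground atoms (one per choice of an r-tuple from H):
  P: 5^3 = 125;  R: 5^3 = 125;  Q: 5
Total ground atoms: 125 + 125 + 5 = 255.

255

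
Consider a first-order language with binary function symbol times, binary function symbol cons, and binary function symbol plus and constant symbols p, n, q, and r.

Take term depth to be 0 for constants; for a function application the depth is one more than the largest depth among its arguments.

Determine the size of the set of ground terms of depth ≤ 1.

52

Count level by level. With function symbols times/2, cons/2, plus/2, the terms of depth ≤ k are the 4 constants together with each function applied to depth-≤(k−1) tuples, so N_k = 4 + N_{k-1}^2 + N_{k-1}^2 + N_{k-1}^2.
N_0 = 4
N_1 = 4 + 4^2 + 4^2 + 4^2 = 52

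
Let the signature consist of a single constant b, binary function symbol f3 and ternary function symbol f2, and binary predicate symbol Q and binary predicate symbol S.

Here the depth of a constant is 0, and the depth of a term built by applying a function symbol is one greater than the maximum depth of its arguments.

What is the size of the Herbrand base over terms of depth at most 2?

2738

First count ground terms of depth ≤ 2.
Let N_k = |{terms of depth ≤ k}|. Then N_0 = 1 and N_k = 1 + N_{k-1}^2 + N_{k-1}^3 for k ≥ 1 (one summand per function symbol, arity giving the exponent).
N_0 = 1
N_1 = 1 + 1^2 + 1^3 = 3
N_2 = 1 + 3^2 + 3^3 = 37
So |H| = 37.
Each predicate of arity r yields |H|^r ground atoms (one per choice of an r-tuple from H):
  Q: 37^2 = 1369;  S: 37^2 = 1369
Total ground atoms: 1369 + 1369 = 2738.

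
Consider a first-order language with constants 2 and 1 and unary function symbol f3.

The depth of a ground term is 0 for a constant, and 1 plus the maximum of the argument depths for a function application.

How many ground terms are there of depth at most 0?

2

Let N_k = |{terms of depth ≤ k}|. Then N_0 = 2 and N_k = 2 + N_{k-1} for k ≥ 1 (one summand per function symbol, arity giving the exponent).
N_0 = 2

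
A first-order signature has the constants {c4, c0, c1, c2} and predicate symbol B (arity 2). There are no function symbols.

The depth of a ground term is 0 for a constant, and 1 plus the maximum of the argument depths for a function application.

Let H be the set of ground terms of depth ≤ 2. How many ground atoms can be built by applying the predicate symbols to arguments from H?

16

First count ground terms of depth ≤ 2.
With no function symbols every ground term is a constant, so there are exactly 4 ground terms at every depth bound.
N_0 = 4
N_1 = 4
N_2 = 4
So |H| = 4.
Each predicate of arity r yields |H|^r ground atoms (one per choice of an r-tuple from H):
  B: 4^2 = 16
Total ground atoms: 16.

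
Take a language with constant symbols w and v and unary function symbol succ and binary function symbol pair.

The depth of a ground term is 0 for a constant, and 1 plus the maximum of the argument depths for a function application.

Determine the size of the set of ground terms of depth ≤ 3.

5552

Write N_k for the number of ground terms of depth ≤ k. A term of depth ≤ k is either a constant or a function symbol applied to arguments of depth ≤ k−1, so N_k = 2 + N_{k-1} + N_{k-1}^2.
N_0 = 2
N_1 = 2 + 2 + 2^2 = 8
N_2 = 2 + 8 + 8^2 = 74
N_3 = 2 + 74 + 74^2 = 5552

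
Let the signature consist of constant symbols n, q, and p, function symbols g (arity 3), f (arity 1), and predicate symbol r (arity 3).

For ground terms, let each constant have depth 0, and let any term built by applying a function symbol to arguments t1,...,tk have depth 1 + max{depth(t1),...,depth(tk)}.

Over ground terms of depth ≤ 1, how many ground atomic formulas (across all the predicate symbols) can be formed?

35937

First count ground terms of depth ≤ 1.
Count level by level. With function symbols g/3, f/1, the terms of depth ≤ k are the 3 constants together with each function applied to depth-≤(k−1) tuples, so N_k = 3 + N_{k-1}^3 + N_{k-1}.
N_0 = 3
N_1 = 3 + 3^3 + 3 = 33
So |H| = 33.
Each predicate of arity r yields |H|^r ground atoms (one per choice of an r-tuple from H):
  r: 33^3 = 35937
Total ground atoms: 35937.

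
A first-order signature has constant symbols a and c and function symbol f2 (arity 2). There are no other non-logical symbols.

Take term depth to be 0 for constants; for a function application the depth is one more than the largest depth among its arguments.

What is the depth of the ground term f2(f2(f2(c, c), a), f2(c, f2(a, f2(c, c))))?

depth(f2(c, c)) = 1 + max(0, 0) = 1
depth(f2(f2(c, c), a)) = 1 + max(1, 0) = 2
depth(f2(a, f2(c, c))) = 1 + max(0, 1) = 2
depth(f2(c, f2(a, f2(c, c)))) = 1 + max(0, 2) = 3
depth(f2(f2(f2(c, c), a), f2(c, f2(a, f2(c, c))))) = 1 + max(2, 3) = 4

4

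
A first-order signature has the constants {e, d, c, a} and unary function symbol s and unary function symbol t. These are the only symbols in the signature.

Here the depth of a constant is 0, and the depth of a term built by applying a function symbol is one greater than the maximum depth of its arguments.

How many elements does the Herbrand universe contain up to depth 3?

60

Count level by level. With function symbols s/1, t/1, the terms of depth ≤ k are the 4 constants together with each function applied to depth-≤(k−1) tuples, so N_k = 4 + N_{k-1} + N_{k-1}.
N_0 = 4
N_1 = 4 + 4 + 4 = 12
N_2 = 4 + 12 + 12 = 28
N_3 = 4 + 28 + 28 = 60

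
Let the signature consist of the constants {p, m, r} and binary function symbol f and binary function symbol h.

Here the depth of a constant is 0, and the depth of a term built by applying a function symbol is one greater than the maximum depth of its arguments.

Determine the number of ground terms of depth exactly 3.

Count level by level. With function symbols f/2, h/2, the terms of depth ≤ k are the 3 constants together with each function applied to depth-≤(k−1) tuples, so N_k = 3 + N_{k-1}^2 + N_{k-1}^2.
N_0 = 3
N_1 = 3 + 3^2 + 3^2 = 21
N_2 = 3 + 21^2 + 21^2 = 885
N_3 = 3 + 885^2 + 885^2 = 1566453
Terms of depth exactly 3: N_3 − N_2 = 1566453 − 885 = 1565568.

1565568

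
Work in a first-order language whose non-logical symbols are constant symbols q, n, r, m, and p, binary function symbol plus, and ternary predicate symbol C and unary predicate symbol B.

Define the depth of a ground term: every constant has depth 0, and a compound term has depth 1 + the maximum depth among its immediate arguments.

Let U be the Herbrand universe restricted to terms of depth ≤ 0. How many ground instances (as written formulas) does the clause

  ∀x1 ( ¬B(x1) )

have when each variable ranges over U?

5

Ground terms of depth ≤ 0:
  If N_k denotes the number of depth-≤k ground terms, the 5 constants give N_0 = 5, and each function symbol of arity r contributes N_{k-1}^r new terms at level k: N_k = 5 + N_{k-1}^2.
  N_0 = 5
So there are 5 ground terms available for substitution.
The clause has 1 distinct variable (x1), which appears in the body. In the free term algebra distinct substitutions yield syntactically distinct ground instances.
Number of ground instances = 5.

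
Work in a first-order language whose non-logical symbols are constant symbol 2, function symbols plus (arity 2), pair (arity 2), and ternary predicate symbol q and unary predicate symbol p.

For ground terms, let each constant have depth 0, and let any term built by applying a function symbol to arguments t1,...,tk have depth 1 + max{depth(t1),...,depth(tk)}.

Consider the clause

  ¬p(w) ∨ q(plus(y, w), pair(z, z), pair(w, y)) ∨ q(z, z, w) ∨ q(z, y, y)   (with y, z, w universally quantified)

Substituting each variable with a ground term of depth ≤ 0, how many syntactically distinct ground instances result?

Ground terms of depth ≤ 0:
  Let N_k count ground terms of depth at most k. Each non-constant term of depth ≤ k is some function symbol applied to depth-≤(k−1) arguments, giving N_k = 1 + N_{k-1}^2 + N_{k-1}^2.
  N_0 = 1
  Explicitly: 2.
So there is exactly 1 ground term available for substitution.
The body mentions every one of the 3 quantified variables; since ground terms form a free algebra, no two substitutions collapse to the same formula.
Number of ground instances = 1^3 = 1.

1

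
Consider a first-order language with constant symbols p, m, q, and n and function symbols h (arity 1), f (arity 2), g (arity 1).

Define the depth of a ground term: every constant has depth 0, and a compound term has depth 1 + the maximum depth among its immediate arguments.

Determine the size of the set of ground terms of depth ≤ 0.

4

If N_k denotes the number of depth-≤k ground terms, the 4 constants give N_0 = 4, and each function symbol of arity r contributes N_{k-1}^r new terms at level k: N_k = 4 + N_{k-1} + N_{k-1}^2 + N_{k-1}.
N_0 = 4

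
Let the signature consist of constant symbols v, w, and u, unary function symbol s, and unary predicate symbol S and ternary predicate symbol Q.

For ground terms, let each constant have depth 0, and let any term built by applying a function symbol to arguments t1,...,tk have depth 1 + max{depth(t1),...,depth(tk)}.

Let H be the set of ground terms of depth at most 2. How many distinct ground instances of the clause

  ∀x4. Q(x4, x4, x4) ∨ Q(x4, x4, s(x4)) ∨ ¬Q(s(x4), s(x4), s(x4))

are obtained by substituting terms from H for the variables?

9

Ground terms of depth ≤ 2:
  Write N_k for the number of ground terms of depth ≤ k. A term of depth ≤ k is either a constant or a function symbol applied to arguments of depth ≤ k−1, so N_k = 3 + N_{k-1}.
  N_0 = 3
  N_1 = 3 + 3 = 6
  N_2 = 3 + 6 = 9
So there are 9 ground terms available for substitution.
The variable x4 ranges independently over the available ground terms, and distinct assignments produce distinct instances.
Number of ground instances = 9.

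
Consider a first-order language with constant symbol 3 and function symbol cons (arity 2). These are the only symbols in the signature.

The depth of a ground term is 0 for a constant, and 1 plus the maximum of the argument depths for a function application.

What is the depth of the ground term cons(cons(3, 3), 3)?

depth(cons(3, 3)) = 1 + max(0, 0) = 1
depth(cons(cons(3, 3), 3)) = 1 + max(1, 0) = 2

2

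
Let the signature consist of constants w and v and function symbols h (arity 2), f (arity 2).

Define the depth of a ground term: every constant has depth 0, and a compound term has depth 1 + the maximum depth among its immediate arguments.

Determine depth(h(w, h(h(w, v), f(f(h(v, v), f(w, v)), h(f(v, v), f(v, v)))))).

5

depth(h(w, v)) = 1 + max(0, 0) = 1
depth(h(v, v)) = 1 + max(0, 0) = 1
depth(f(w, v)) = 1 + max(0, 0) = 1
depth(f(h(v, v), f(w, v))) = 1 + max(1, 1) = 2
depth(f(v, v)) = 1 + max(0, 0) = 1
depth(h(f(v, v), f(v, v))) = 1 + max(1, 1) = 2
depth(f(f(h(v, v), f(w, v)), h(f(v, v), f(v, v)))) = 1 + max(2, 2) = 3
depth(h(h(w, v), f(f(h(v, v), f(w, v)), h(f(v, v), f(v, v))))) = 1 + max(1, 3) = 4
depth(h(w, h(h(w, v), f(f(h(v, v), f(w, v)), h(f(v, v), f(v, v)))))) = 1 + max(0, 4) = 5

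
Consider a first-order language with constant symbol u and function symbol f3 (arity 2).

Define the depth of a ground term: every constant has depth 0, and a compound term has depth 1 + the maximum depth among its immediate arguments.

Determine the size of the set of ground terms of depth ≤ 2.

5

Let N_k = |{terms of depth ≤ k}|. Then N_0 = 1 and N_k = 1 + N_{k-1}^2 for k ≥ 1 (one summand per function symbol, arity giving the exponent).
N_0 = 1
N_1 = 1 + 1^2 = 2
N_2 = 1 + 2^2 = 5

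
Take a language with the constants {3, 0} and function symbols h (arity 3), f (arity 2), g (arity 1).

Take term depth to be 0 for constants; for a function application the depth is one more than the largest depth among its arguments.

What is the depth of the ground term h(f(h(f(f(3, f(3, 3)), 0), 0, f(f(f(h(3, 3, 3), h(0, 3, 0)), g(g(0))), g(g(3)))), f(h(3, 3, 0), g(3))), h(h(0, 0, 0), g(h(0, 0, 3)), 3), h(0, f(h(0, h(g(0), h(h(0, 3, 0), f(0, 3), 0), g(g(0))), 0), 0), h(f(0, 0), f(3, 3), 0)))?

depth(f(3, 3)) = 1 + max(0, 0) = 1
depth(f(3, f(3, 3))) = 1 + max(0, 1) = 2
depth(f(f(3, f(3, 3)), 0)) = 1 + max(2, 0) = 3
depth(h(3, 3, 3)) = 1 + max(0, 0, 0) = 1
depth(h(0, 3, 0)) = 1 + max(0, 0, 0) = 1
depth(f(h(3, 3, 3), h(0, 3, 0))) = 1 + max(1, 1) = 2
depth(g(0)) = 1 + depth(0) = 1 + 0 = 1
depth(g(g(0))) = 1 + depth(g(0)) = 1 + 1 = 2
depth(f(f(h(3, 3, 3), h(0, 3, 0)), g(g(0)))) = 1 + max(2, 2) = 3
depth(g(3)) = 1 + depth(3) = 1 + 0 = 1
depth(g(g(3))) = 1 + depth(g(3)) = 1 + 1 = 2
depth(f(f(f(h(3, 3, 3), h(0, 3, 0)), g(g(0))), g(g(3)))) = 1 + max(3, 2) = 4
depth(h(f(f(3, f(3, 3)), 0), 0, f(f(f(h(3, 3, 3), h(0, 3, 0)), g(g(0))), g(g(3))))) = 1 + max(3, 0, 4) = 5
depth(h(3, 3, 0)) = 1 + max(0, 0, 0) = 1
depth(f(h(3, 3, 0), g(3))) = 1 + max(1, 1) = 2
depth(f(h(f(f(3, f(3, 3)), 0), 0, f(f(f(h(3, 3, 3), h(0, 3, 0)), g(g(0))), g(g(3)))), f(h(3, 3, 0), g(3)))) = 1 + max(5, 2) = 6
depth(h(0, 0, 0)) = 1 + max(0, 0, 0) = 1
depth(h(0, 0, 3)) = 1 + max(0, 0, 0) = 1
depth(g(h(0, 0, 3))) = 1 + depth(h(0, 0, 3)) = 1 + 1 = 2
depth(h(h(0, 0, 0), g(h(0, 0, 3)), 3)) = 1 + max(1, 2, 0) = 3
depth(f(0, 3)) = 1 + max(0, 0) = 1
depth(h(h(0, 3, 0), f(0, 3), 0)) = 1 + max(1, 1, 0) = 2
depth(h(g(0), h(h(0, 3, 0), f(0, 3), 0), g(g(0)))) = 1 + max(1, 2, 2) = 3
depth(h(0, h(g(0), h(h(0, 3, 0), f(0, 3), 0), g(g(0))), 0)) = 1 + max(0, 3, 0) = 4
depth(f(h(0, h(g(0), h(h(0, 3, 0), f(0, 3), 0), g(g(0))), 0), 0)) = 1 + max(4, 0) = 5
depth(f(0, 0)) = 1 + max(0, 0) = 1
depth(h(f(0, 0), f(3, 3), 0)) = 1 + max(1, 1, 0) = 2
depth(h(0, f(h(0, h(g(0), h(h(0, 3, 0), f(0, 3), 0), g(g(0))), 0), 0), h(f(0, 0), f(3, 3), 0))) = 1 + max(0, 5, 2) = 6
depth(h(f(h(f(f(3, f(3, 3)), 0), 0, f(f(f(h(3, 3, 3), h(0, 3, 0)), g(g(0))), g(g(3)))), f(h(3, 3, 0), g(3))), h(h(0, 0, 0), g(h(0, 0, 3)), 3), h(0, f(h(0, h(g(0), h(h(0, 3, 0), f(0, 3), 0), g(g(0))), 0), 0), h(f(0, 0), f(3, 3), 0)))) = 1 + max(6, 3, 6) = 7

7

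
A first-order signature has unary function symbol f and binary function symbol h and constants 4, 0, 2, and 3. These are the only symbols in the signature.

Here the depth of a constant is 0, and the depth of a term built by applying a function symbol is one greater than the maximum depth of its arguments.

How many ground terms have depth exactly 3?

Write N_k for the number of ground terms of depth ≤ k. A term of depth ≤ k is either a constant or a function symbol applied to arguments of depth ≤ k−1, so N_k = 4 + N_{k-1} + N_{k-1}^2.
N_0 = 4
N_1 = 4 + 4 + 4^2 = 24
N_2 = 4 + 24 + 24^2 = 604
N_3 = 4 + 604 + 604^2 = 365424
Terms of depth exactly 3: N_3 − N_2 = 365424 − 604 = 364820.

364820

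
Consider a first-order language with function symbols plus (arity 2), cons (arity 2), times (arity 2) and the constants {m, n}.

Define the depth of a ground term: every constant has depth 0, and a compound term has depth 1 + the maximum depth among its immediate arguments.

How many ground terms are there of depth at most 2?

Let N_k = |{terms of depth ≤ k}|. Then N_0 = 2 and N_k = 2 + N_{k-1}^2 + N_{k-1}^2 + N_{k-1}^2 for k ≥ 1 (one summand per function symbol, arity giving the exponent).
N_0 = 2
N_1 = 2 + 2^2 + 2^2 + 2^2 = 14
N_2 = 2 + 14^2 + 14^2 + 14^2 = 590

590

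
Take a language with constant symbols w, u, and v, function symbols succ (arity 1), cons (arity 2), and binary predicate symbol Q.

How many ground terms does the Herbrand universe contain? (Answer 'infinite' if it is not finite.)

infinite

The signature has at least one function symbol (succ, arity 1) and at least one constant (w).
Iterating succ gives infinitely many distinct ground terms: w, succ(w), succ(succ(w)), ...
So the Herbrand universe is infinite.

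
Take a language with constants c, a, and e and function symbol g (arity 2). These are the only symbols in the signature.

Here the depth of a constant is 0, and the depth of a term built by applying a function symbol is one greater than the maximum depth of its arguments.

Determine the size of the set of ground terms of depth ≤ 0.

3

Write N_k for the number of ground terms of depth ≤ k. A term of depth ≤ k is either a constant or a function symbol applied to arguments of depth ≤ k−1, so N_k = 3 + N_{k-1}^2.
N_0 = 3
Explicitly: c, a, e.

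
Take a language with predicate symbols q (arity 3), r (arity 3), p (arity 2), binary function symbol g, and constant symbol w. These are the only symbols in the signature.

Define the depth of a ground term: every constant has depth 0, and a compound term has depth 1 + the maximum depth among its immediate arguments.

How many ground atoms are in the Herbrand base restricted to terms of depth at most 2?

First count ground terms of depth ≤ 2.
Write N_k for the number of ground terms of depth ≤ k. A term of depth ≤ k is either a constant or a function symbol applied to arguments of depth ≤ k−1, so N_k = 1 + N_{k-1}^2.
N_0 = 1
N_1 = 1 + 1^2 = 2
N_2 = 1 + 2^2 = 5
Explicitly: w, g(w, w), g(w, g(w, w)), g(g(w, w), w), g(g(w, w), g(w, w)).
So |H| = 5.
For each predicate symbol, the number of ground atoms is |H| raised to its arity; summing:
  q: 5^3 = 125;  r: 5^3 = 125;  p: 5^2 = 25
Total ground atoms: 125 + 125 + 25 = 275.

275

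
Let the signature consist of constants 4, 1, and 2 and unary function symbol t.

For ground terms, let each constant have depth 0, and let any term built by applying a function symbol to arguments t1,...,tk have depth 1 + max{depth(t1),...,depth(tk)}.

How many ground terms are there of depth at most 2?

If N_k denotes the number of depth-≤k ground terms, the 3 constants give N_0 = 3, and each function symbol of arity r contributes N_{k-1}^r new terms at level k: N_k = 3 + N_{k-1}.
N_0 = 3
N_1 = 3 + 3 = 6
N_2 = 3 + 6 = 9

9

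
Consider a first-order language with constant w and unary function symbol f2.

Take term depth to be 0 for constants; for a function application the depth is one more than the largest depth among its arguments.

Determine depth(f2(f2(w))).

2

depth(f2(w)) = 1 + depth(w) = 1 + 0 = 1
depth(f2(f2(w))) = 1 + depth(f2(w)) = 1 + 1 = 2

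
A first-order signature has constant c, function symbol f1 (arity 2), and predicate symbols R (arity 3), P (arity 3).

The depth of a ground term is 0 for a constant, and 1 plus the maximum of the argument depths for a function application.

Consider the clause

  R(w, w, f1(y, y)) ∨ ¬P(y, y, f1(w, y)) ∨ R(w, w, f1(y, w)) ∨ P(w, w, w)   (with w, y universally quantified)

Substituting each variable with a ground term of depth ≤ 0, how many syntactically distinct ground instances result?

Ground terms of depth ≤ 0:
  Write N_k for the number of ground terms of depth ≤ k. A term of depth ≤ k is either a constant or a function symbol applied to arguments of depth ≤ k−1, so N_k = 1 + N_{k-1}^2.
  N_0 = 1
  Explicitly: c.
So there is exactly 1 ground term available for substitution.
The clause has 2 distinct variables (w, y), each appearing in the body. In the free term algebra distinct substitutions yield syntactically distinct ground instances.
Number of ground instances = 1^2 = 1.

1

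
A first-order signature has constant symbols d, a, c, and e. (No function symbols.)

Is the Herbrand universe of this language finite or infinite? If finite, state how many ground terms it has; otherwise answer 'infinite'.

4

There are no function symbols, so every ground term is one of the 4 constants.
The Herbrand universe is {d, a, c, e}, which is finite with 4 elements.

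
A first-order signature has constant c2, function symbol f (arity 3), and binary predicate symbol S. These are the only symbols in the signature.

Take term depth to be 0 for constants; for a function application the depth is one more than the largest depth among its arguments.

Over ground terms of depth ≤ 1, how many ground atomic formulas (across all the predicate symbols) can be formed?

First count ground terms of depth ≤ 1.
Count level by level. With function symbols f/3, the terms of depth ≤ k are the 1 constant together with each function applied to depth-≤(k−1) tuples, so N_k = 1 + N_{k-1}^3.
N_0 = 1
N_1 = 1 + 1^3 = 2
Explicitly: c2, f(c2, c2, c2).
So |H| = 2.
A ground atom is a predicate applied to a tuple of terms from H, so the count is the sum over predicates of |H|^arity:
  S: 2^2 = 4
Total ground atoms: 4.

4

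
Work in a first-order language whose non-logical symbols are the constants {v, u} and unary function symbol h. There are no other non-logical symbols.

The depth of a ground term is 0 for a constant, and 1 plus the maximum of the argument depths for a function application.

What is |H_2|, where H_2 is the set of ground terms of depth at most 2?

6

Count level by level. With function symbols h/1, the terms of depth ≤ k are the 2 constants together with each function applied to depth-≤(k−1) tuples, so N_k = 2 + N_{k-1}.
N_0 = 2
N_1 = 2 + 2 = 4
N_2 = 2 + 4 = 6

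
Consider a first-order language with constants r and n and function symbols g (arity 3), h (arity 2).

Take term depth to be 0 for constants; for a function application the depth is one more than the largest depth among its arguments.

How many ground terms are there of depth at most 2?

Let N_k count ground terms of depth at most k. Each non-constant term of depth ≤ k is some function symbol applied to depth-≤(k−1) arguments, giving N_k = 2 + N_{k-1}^3 + N_{k-1}^2.
N_0 = 2
N_1 = 2 + 2^3 + 2^2 = 14
N_2 = 2 + 14^3 + 14^2 = 2942

2942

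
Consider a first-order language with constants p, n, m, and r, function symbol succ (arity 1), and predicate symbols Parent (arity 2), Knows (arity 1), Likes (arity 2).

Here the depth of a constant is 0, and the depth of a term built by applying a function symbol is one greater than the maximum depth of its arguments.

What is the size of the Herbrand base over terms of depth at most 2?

First count ground terms of depth ≤ 2.
Count level by level. With function symbols succ/1, the terms of depth ≤ k are the 4 constants together with each function applied to depth-≤(k−1) tuples, so N_k = 4 + N_{k-1}.
N_0 = 4
N_1 = 4 + 4 = 8
N_2 = 4 + 8 = 12
Explicitly: p, n, m, r, succ(p), succ(n), succ(m), succ(r), succ(succ(p)), succ(succ(n)), succ(succ(m)), succ(succ(r)).
So |H| = 12.
Ground atoms are formed by filling each argument slot of a predicate with a term from H, so an r-ary predicate gives |H|^r atoms:
  Parent: 12^2 = 144;  Knows: 12;  Likes: 12^2 = 144
Total ground atoms: 144 + 12 + 144 = 300.

300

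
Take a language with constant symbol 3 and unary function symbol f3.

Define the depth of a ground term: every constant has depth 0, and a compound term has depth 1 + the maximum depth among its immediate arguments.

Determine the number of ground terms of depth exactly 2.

Let N_k count ground terms of depth at most k. Each non-constant term of depth ≤ k is some function symbol applied to depth-≤(k−1) arguments, giving N_k = 1 + N_{k-1}.
N_0 = 1
N_1 = 1 + 1 = 2
N_2 = 1 + 2 = 3
Terms of depth exactly 2: N_2 − N_1 = 3 − 2 = 1.

1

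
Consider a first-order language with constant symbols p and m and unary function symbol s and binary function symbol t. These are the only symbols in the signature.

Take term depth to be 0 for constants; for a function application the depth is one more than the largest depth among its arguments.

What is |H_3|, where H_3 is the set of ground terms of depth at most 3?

5552

If N_k denotes the number of depth-≤k ground terms, the 2 constants give N_0 = 2, and each function symbol of arity r contributes N_{k-1}^r new terms at level k: N_k = 2 + N_{k-1} + N_{k-1}^2.
N_0 = 2
N_1 = 2 + 2 + 2^2 = 8
N_2 = 2 + 8 + 8^2 = 74
N_3 = 2 + 74 + 74^2 = 5552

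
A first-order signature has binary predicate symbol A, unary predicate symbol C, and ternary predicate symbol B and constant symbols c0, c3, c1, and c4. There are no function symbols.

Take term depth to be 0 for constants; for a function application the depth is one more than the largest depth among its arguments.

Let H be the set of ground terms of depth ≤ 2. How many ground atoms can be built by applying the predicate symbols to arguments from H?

First count ground terms of depth ≤ 2.
With no function symbols every ground term is a constant, so there are exactly 4 ground terms at every depth bound.
N_0 = 4
N_1 = 4
N_2 = 4
Explicitly: c0, c3, c1, c4.
So |H| = 4.
Each predicate of arity r yields |H|^r ground atoms (one per choice of an r-tuple from H):
  A: 4^2 = 16;  C: 4;  B: 4^3 = 64
Total ground atoms: 16 + 4 + 64 = 84.

84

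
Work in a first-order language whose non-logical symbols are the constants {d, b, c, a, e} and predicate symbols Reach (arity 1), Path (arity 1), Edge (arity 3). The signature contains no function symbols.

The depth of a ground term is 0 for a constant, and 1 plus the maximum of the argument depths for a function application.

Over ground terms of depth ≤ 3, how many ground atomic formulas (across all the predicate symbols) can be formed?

135

First count ground terms of depth ≤ 3.
With no function symbols every ground term is a constant, so there are exactly 5 ground terms at every depth bound.
N_0 = 5
N_1 = 5
N_2 = 5
N_3 = 5
So |H| = 5.
Each predicate of arity r yields |H|^r ground atoms (one per choice of an r-tuple from H):
  Reach: 5;  Path: 5;  Edge: 5^3 = 125
Total ground atoms: 5 + 5 + 125 = 135.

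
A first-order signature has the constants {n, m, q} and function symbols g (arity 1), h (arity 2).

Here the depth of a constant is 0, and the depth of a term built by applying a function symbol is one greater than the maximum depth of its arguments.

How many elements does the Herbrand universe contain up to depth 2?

Write N_k for the number of ground terms of depth ≤ k. A term of depth ≤ k is either a constant or a function symbol applied to arguments of depth ≤ k−1, so N_k = 3 + N_{k-1} + N_{k-1}^2.
N_0 = 3
N_1 = 3 + 3 + 3^2 = 15
N_2 = 3 + 15 + 15^2 = 243

243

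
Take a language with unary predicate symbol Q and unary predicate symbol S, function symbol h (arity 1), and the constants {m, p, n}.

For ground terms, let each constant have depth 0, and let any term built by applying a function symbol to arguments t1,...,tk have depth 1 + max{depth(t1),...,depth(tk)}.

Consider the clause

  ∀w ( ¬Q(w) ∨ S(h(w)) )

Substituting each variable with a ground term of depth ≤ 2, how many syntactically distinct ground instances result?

9

Ground terms of depth ≤ 2:
  Let N_k count ground terms of depth at most k. Each non-constant term of depth ≤ k is some function symbol applied to depth-≤(k−1) arguments, giving N_k = 3 + N_{k-1}.
  N_0 = 3
  N_1 = 3 + 3 = 6
  N_2 = 3 + 6 = 9
So there are 9 ground terms available for substitution.
The body mentions the single quantified variable w; since ground terms form a free algebra, no two substitutions collapse to the same formula.
Number of ground instances = 9.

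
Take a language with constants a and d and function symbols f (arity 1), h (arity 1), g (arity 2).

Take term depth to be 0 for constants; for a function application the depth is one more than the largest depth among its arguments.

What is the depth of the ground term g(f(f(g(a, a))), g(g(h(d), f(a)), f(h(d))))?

4

depth(g(a, a)) = 1 + max(0, 0) = 1
depth(f(g(a, a))) = 1 + depth(g(a, a)) = 1 + 1 = 2
depth(f(f(g(a, a)))) = 1 + depth(f(g(a, a))) = 1 + 2 = 3
depth(h(d)) = 1 + depth(d) = 1 + 0 = 1
depth(f(a)) = 1 + depth(a) = 1 + 0 = 1
depth(g(h(d), f(a))) = 1 + max(1, 1) = 2
depth(f(h(d))) = 1 + depth(h(d)) = 1 + 1 = 2
depth(g(g(h(d), f(a)), f(h(d)))) = 1 + max(2, 2) = 3
depth(g(f(f(g(a, a))), g(g(h(d), f(a)), f(h(d))))) = 1 + max(3, 3) = 4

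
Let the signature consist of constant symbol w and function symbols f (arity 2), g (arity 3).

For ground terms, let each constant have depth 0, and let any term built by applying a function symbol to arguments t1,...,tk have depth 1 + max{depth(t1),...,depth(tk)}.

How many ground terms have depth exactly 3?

51986

Write N_k for the number of ground terms of depth ≤ k. A term of depth ≤ k is either a constant or a function symbol applied to arguments of depth ≤ k−1, so N_k = 1 + N_{k-1}^2 + N_{k-1}^3.
N_0 = 1
N_1 = 1 + 1^2 + 1^3 = 3
N_2 = 1 + 3^2 + 3^3 = 37
N_3 = 1 + 37^2 + 37^3 = 52023
Terms of depth exactly 3: N_3 − N_2 = 52023 − 37 = 51986.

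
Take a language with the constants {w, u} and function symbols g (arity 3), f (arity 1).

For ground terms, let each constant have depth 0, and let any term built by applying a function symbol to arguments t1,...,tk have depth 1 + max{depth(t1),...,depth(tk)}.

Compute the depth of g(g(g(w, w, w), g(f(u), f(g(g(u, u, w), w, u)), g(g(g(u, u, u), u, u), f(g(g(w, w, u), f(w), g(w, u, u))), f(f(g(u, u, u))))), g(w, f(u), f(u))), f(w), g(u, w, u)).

7

depth(g(w, w, w)) = 1 + max(0, 0, 0) = 1
depth(f(u)) = 1 + depth(u) = 1 + 0 = 1
depth(g(u, u, w)) = 1 + max(0, 0, 0) = 1
depth(g(g(u, u, w), w, u)) = 1 + max(1, 0, 0) = 2
depth(f(g(g(u, u, w), w, u))) = 1 + depth(g(g(u, u, w), w, u)) = 1 + 2 = 3
depth(g(u, u, u)) = 1 + max(0, 0, 0) = 1
depth(g(g(u, u, u), u, u)) = 1 + max(1, 0, 0) = 2
depth(g(w, w, u)) = 1 + max(0, 0, 0) = 1
depth(f(w)) = 1 + depth(w) = 1 + 0 = 1
depth(g(w, u, u)) = 1 + max(0, 0, 0) = 1
depth(g(g(w, w, u), f(w), g(w, u, u))) = 1 + max(1, 1, 1) = 2
depth(f(g(g(w, w, u), f(w), g(w, u, u)))) = 1 + depth(g(g(w, w, u), f(w), g(w, u, u))) = 1 + 2 = 3
depth(f(g(u, u, u))) = 1 + depth(g(u, u, u)) = 1 + 1 = 2
depth(f(f(g(u, u, u)))) = 1 + depth(f(g(u, u, u))) = 1 + 2 = 3
depth(g(g(g(u, u, u), u, u), f(g(g(w, w, u), f(w), g(w, u, u))), f(f(g(u, u, u))))) = 1 + max(2, 3, 3) = 4
depth(g(f(u), f(g(g(u, u, w), w, u)), g(g(g(u, u, u), u, u), f(g(g(w, w, u), f(w), g(w, u, u))), f(f(g(u, u, u)))))) = 1 + max(1, 3, 4) = 5
depth(g(w, f(u), f(u))) = 1 + max(0, 1, 1) = 2
depth(g(g(w, w, w), g(f(u), f(g(g(u, u, w), w, u)), g(g(g(u, u, u), u, u), f(g(g(w, w, u), f(w), g(w, u, u))), f(f(g(u, u, u))))), g(w, f(u), f(u)))) = 1 + max(1, 5, 2) = 6
depth(g(u, w, u)) = 1 + max(0, 0, 0) = 1
depth(g(g(g(w, w, w), g(f(u), f(g(g(u, u, w), w, u)), g(g(g(u, u, u), u, u), f(g(g(w, w, u), f(w), g(w, u, u))), f(f(g(u, u, u))))), g(w, f(u), f(u))), f(w), g(u, w, u))) = 1 + max(6, 1, 1) = 7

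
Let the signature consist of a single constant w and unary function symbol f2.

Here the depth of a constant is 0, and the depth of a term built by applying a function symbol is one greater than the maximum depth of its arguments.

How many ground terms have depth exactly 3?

1

Let N_k = |{terms of depth ≤ k}|. Then N_0 = 1 and N_k = 1 + N_{k-1} for k ≥ 1 (one summand per function symbol, arity giving the exponent).
N_0 = 1
N_1 = 1 + 1 = 2
N_2 = 1 + 2 = 3
N_3 = 1 + 3 = 4
Terms of depth exactly 3: N_3 − N_2 = 4 − 3 = 1.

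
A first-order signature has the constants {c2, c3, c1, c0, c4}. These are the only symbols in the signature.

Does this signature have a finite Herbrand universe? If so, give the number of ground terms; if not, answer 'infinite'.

5

There are no function symbols, so every ground term is one of the 5 constants.
The Herbrand universe is {c2, c3, c1, c0, c4}, which is finite with 5 elements.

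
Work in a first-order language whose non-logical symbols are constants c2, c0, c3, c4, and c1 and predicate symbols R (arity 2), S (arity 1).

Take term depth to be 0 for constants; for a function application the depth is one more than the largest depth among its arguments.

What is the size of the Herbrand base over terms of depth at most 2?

30

First count ground terms of depth ≤ 2.
With no function symbols every ground term is a constant, so there are exactly 5 ground terms at every depth bound.
N_0 = 5
N_1 = 5
N_2 = 5
Explicitly: c2, c0, c3, c4, c1.
So |H| = 5.
Ground atoms are formed by filling each argument slot of a predicate with a term from H, so an r-ary predicate gives |H|^r atoms:
  R: 5^2 = 25;  S: 5
Total ground atoms: 25 + 5 = 30.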